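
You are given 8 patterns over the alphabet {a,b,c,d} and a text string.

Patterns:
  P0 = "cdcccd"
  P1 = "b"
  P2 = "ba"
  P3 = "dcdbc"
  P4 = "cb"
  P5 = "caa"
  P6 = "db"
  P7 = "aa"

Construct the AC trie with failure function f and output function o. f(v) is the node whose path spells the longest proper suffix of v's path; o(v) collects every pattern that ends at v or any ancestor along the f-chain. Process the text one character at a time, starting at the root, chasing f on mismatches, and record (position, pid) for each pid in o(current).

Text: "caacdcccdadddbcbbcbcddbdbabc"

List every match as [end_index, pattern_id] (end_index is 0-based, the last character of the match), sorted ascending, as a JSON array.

Build automaton:
Trie nodes:
  n0 'ε': a→18 b→7 c→1 d→9
  n1 'c': a→15 b→14 d→2
  n2 'cd': c→3
  n3 'cdc': c→4
  n4 'cdcc': c→5
  n5 'cdccc': d→6
  n6 'cdcccd': ·  ←P0
  n7 'b': a→8  ←P1
  n8 'ba': ·  ←P2
  n9 'd': b→17 c→10
  n10 'dc': d→11
  n11 'dcd': b→12
  n12 'dcdb': c→13
  n13 'dcdbc': ·  ←P3
  n14 'cb': ·  ←P4
  n15 'ca': a→16
  n16 'caa': ·  ←P5
  n17 'db': ·  ←P6
  n18 'a': a→19
  n19 'aa': ·  ←P7

BFS fail/out derivation:
  n1('c'): parent n0 fail=0; on 'c' 0 → fail=0;  out ∅∪∅=∅
  n7('b'): parent n0 fail=0; on 'b' 0 → fail=0;  out {1}∪∅={1}
  n9('d'): parent n0 fail=0; on 'd' 0 → fail=0;  out ∅∪∅=∅
  n18('a'): parent n0 fail=0; on 'a' 0 → fail=0;  out ∅∪∅=∅
  n2('cd'): parent n1 fail=0; on 'd' 0 → fail=9;  out ∅∪∅=∅
  n8('ba'): parent n7 fail=0; on 'a' 0 → fail=18;  out {2}∪∅={2}
  n10('dc'): parent n9 fail=0; on 'c' 0 → fail=1;  out ∅∪∅=∅
  n14('cb'): parent n1 fail=0; on 'b' 0 → fail=7;  out {4}∪{1}={1,4}
  n15('ca'): parent n1 fail=0; on 'a' 0 → fail=18;  out ∅∪∅=∅
  n17('db'): parent n9 fail=0; on 'b' 0 → fail=7;  out {6}∪{1}={1,6}
  n19('aa'): parent n18 fail=0; on 'a' 0 → fail=18;  out {7}∪∅={7}
  n3('cdc'): parent n2 fail=9; on 'c' 9 → fail=10;  out ∅∪∅=∅
  n11('dcd'): parent n10 fail=1; on 'd' 1 → fail=2;  out ∅∪∅=∅
  n16('caa'): parent n15 fail=18; on 'a' 18 → fail=19;  out {5}∪{7}={5,7}
  n4('cdcc'): parent n3 fail=10; on 'c' 10→1→0 → fail=1;  out ∅∪∅=∅
  n12('dcdb'): parent n11 fail=2; on 'b' 2→9 → fail=17;  out ∅∪{1,6}={1,6}
  n5('cdccc'): parent n4 fail=1; on 'c' 1→0 → fail=1;  out ∅∪∅=∅
  n13('dcdbc'): parent n12 fail=17; on 'c' 17→7→0 → fail=1;  out {3}∪∅={3}
  n6('cdcccd'): parent n5 fail=1; on 'd' 1 → fail=2;  out {0}∪∅={0}

Run:
[0] read 'c'  n0⇒n1
[1] read 'a'  n1⇒n15
[2] read 'a'  n15⇒n16  → match P5@[0:2],P7@[1:2]
[3] read 'c'  n16⇒n1 (via fail)
[4] read 'd'  n1⇒n2
[5] read 'c'  n2⇒n3
[6] read 'c'  n3⇒n4
[7] read 'c'  n4⇒n5
[8] read 'd'  n5⇒n6  → match P0@[3:8]
[9] read 'a'  n6⇒n18 (via fail)
[10] read 'd'  n18⇒n9 (via fail)
[11] read 'd'  n9⇒n9 (via fail)
[12] read 'd'  n9⇒n9 (via fail)
[13] read 'b'  n9⇒n17  → match P1@[13:13],P6@[12:13]
[14] read 'c'  n17⇒n1 (via fail)
[15] read 'b'  n1⇒n14  → match P1@[15:15],P4@[14:15]
[16] read 'b'  n14⇒n7 (via fail)  → match P1@[16:16]
[17] read 'c'  n7⇒n1 (via fail)
[18] read 'b'  n1⇒n14  → match P1@[18:18],P4@[17:18]
[19] read 'c'  n14⇒n1 (via fail)
[20] read 'd'  n1⇒n2
[21] read 'd'  n2⇒n9 (via fail)
[22] read 'b'  n9⇒n17  → match P1@[22:22],P6@[21:22]
[23] read 'd'  n17⇒n9 (via fail)
[24] read 'b'  n9⇒n17  → match P1@[24:24],P6@[23:24]
[25] read 'a'  n17⇒n8 (via fail)  → match P2@[24:25]
[26] read 'b'  n8⇒n7 (via fail)  → match P1@[26:26]
[27] read 'c'  n7⇒n1 (via fail)

All matches (sorted): [[2,5],[2,7],[8,0],[13,1],[13,6],[15,1],[15,4],[16,1],[18,1],[18,4],[22,1],[22,6],[24,1],[24,6],[25,2],[26,1]]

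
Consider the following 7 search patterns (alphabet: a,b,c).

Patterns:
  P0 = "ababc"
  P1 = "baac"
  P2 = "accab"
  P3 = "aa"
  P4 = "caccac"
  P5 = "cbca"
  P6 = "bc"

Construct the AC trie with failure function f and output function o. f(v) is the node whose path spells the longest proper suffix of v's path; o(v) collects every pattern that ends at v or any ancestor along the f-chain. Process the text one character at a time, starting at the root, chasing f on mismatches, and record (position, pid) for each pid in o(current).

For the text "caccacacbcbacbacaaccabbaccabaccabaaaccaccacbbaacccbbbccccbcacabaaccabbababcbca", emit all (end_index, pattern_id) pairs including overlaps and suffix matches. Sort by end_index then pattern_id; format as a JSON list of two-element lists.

Build:
Trie (insert patterns):
  n0 'ε': a→1 b→6 c→15
  n1 'a': a→14 b→2 c→10
  n2 'ab': a→3
  n3 'aba': b→4
  n4 'abab': c→5
  n5 'ababc': ·  [P0 ends]
  n6 'b': a→7 c→24
  n7 'ba': a→8
  n8 'baa': c→9
  n9 'baac': ·  [P1 ends]
  n10 'ac': c→11
  n11 'acc': a→12
  n12 'acca': b→13
  n13 'accab': ·  [P2 ends]
  n14 'aa': ·  [P3 ends]
  n15 'c': a→16 b→21
  n16 'ca': c→17
  n17 'cac': c→18
  n18 'cacc': a→19
  n19 'cacca': c→20
  n20 'caccac': ·  [P4 ends]
  n21 'cb': c→22
  n22 'cbc': a→23
  n23 'cbca': ·  [P5 ends]
  n24 'bc': ·  [P6 ends]

BFS fail/out derivation:
  fail(1) 'a': from fail(0)=0 chase 'a': 0 ⇒ 0;  out=∅∪out(0)=∅
  fail(6) 'b': from fail(0)=0 chase 'b': 0 ⇒ 0;  out=∅∪out(0)=∅
  fail(15) 'c': from fail(0)=0 chase 'c': 0 ⇒ 0;  out=∅∪out(0)=∅
  fail(2) 'ab': from fail(1)=0 chase 'b': 0 ⇒ 6;  out=∅∪out(6)=∅
  fail(7) 'ba': from fail(6)=0 chase 'a': 0 ⇒ 1;  out=∅∪out(1)=∅
  fail(10) 'ac': from fail(1)=0 chase 'c': 0 ⇒ 15;  out=∅∪out(15)=∅
  fail(14) 'aa': from fail(1)=0 chase 'a': 0 ⇒ 1;  out={3}∪out(1)={3}
  fail(16) 'ca': from fail(15)=0 chase 'a': 0 ⇒ 1;  out=∅∪out(1)=∅
  fail(21) 'cb': from fail(15)=0 chase 'b': 0 ⇒ 6;  out=∅∪out(6)=∅
  fail(24) 'bc': from fail(6)=0 chase 'c': 0 ⇒ 15;  out={6}∪out(15)={6}
  fail(3) 'aba': from fail(2)=6 chase 'a': 6 ⇒ 7;  out=∅∪out(7)=∅
  fail(8) 'baa': from fail(7)=1 chase 'a': 1 ⇒ 14;  out=∅∪out(14)={3}
  fail(11) 'acc': from fail(10)=15 chase 'c': 15→0 ⇒ 15;  out=∅∪out(15)=∅
  fail(17) 'cac': from fail(16)=1 chase 'c': 1 ⇒ 10;  out=∅∪out(10)=∅
  fail(22) 'cbc': from fail(21)=6 chase 'c': 6 ⇒ 24;  out=∅∪out(24)={6}
  fail(4) 'abab': from fail(3)=7 chase 'b': 7→1 ⇒ 2;  out=∅∪out(2)=∅
  fail(9) 'baac': from fail(8)=14 chase 'c': 14→1 ⇒ 10;  out={1}∪out(10)={1}
  fail(12) 'acca': from fail(11)=15 chase 'a': 15 ⇒ 16;  out=∅∪out(16)=∅
  fail(18) 'cacc': from fail(17)=10 chase 'c': 10 ⇒ 11;  out=∅∪out(11)=∅
  fail(23) 'cbca': from fail(22)=24 chase 'a': 24→15 ⇒ 16;  out={5}∪out(16)={5}
  fail(5) 'ababc': from fail(4)=2 chase 'c': 2→6 ⇒ 24;  out={0}∪out(24)={0,6}
  fail(13) 'accab': from fail(12)=16 chase 'b': 16→1 ⇒ 2;  out={2}∪out(2)={2}
  fail(19) 'cacca': from fail(18)=11 chase 'a': 11 ⇒ 12;  out=∅∪out(12)=∅
  fail(20) 'caccac': from fail(19)=12 chase 'c': 12→16 ⇒ 17;  out={4}∪out(17)={4}

Text stream:
pos 0 'c': at 15
pos 1 'a': at 16
pos 2 'c': at 17
pos 3 'c': at 18
pos 4 'a': at 19
pos 5 'c': at 20  → match P4@[0:5]
pos 6 'a': at 16 (fail-walked)
pos 7 'c': at 17
pos 8 'b': at 21 (fail-walked)
pos 9 'c': at 22  → match P6@[8:9]
pos 10 'b': at 21 (fail-walked)
pos 11 'a': at 7 (fail-walked)
pos 12 'c': at 10 (fail-walked)
pos 13 'b': at 21 (fail-walked)
pos 14 'a': at 7 (fail-walked)
pos 15 'c': at 10 (fail-walked)
pos 16 'a': at 16 (fail-walked)
pos 17 'a': at 14 (fail-walked)  → match P3@[16:17]
pos 18 'c': at 10 (fail-walked)
pos 19 'c': at 11
pos 20 'a': at 12
pos 21 'b': at 13  → match P2@[17:21]
pos 22 'b': at 6 (fail-walked)
pos 23 'a': at 7
pos 24 'c': at 10 (fail-walked)
pos 25 'c': at 11
pos 26 'a': at 12
pos 27 'b': at 13  → match P2@[23:27]
pos 28 'a': at 3 (fail-walked)
pos 29 'c': at 10 (fail-walked)
pos 30 'c': at 11
pos 31 'a': at 12
pos 32 'b': at 13  → match P2@[28:32]
pos 33 'a': at 3 (fail-walked)
pos 34 'a': at 8 (fail-walked)  → match P3@[33:34]
pos 35 'a': at 14 (fail-walked)  → match P3@[34:35]
pos 36 'c': at 10 (fail-walked)
pos 37 'c': at 11
pos 38 'a': at 12
pos 39 'c': at 17 (fail-walked)
pos 40 'c': at 18
pos 41 'a': at 19
pos 42 'c': at 20  → match P4@[37:42]
pos 43 'b': at 21 (fail-walked)
pos 44 'b': at 6 (fail-walked)
pos 45 'a': at 7
pos 46 'a': at 8  → match P3@[45:46]
pos 47 'c': at 9  → match P1@[44:47]
pos 48 'c': at 11 (fail-walked)
pos 49 'c': at 15 (fail-walked)
pos 50 'b': at 21
pos 51 'b': at 6 (fail-walked)
pos 52 'b': at 6 (fail-walked)
pos 53 'c': at 24  → match P6@[52:53]
pos 54 'c': at 15 (fail-walked)
pos 55 'c': at 15 (fail-walked)
pos 56 'c': at 15 (fail-walked)
pos 57 'b': at 21
pos 58 'c': at 22  → match P6@[57:58]
pos 59 'a': at 23  → match P5@[56:59]
pos 60 'c': at 17 (fail-walked)
pos 61 'a': at 16 (fail-walked)
pos 62 'b': at 2 (fail-walked)
pos 63 'a': at 3
pos 64 'a': at 8 (fail-walked)  → match P3@[63:64]
pos 65 'c': at 9  → match P1@[62:65]
pos 66 'c': at 11 (fail-walked)
pos 67 'a': at 12
pos 68 'b': at 13  → match P2@[64:68]
pos 69 'b': at 6 (fail-walked)
pos 70 'a': at 7
pos 71 'b': at 2 (fail-walked)
pos 72 'a': at 3
pos 73 'b': at 4
pos 74 'c': at 5  → match P0@[70:74],P6@[73:74]
pos 75 'b': at 21 (fail-walked)
pos 76 'c': at 22  → match P6@[75:76]
pos 77 'a': at 23  → match P5@[74:77]

Matches: [[5,4],[9,6],[17,3],[21,2],[27,2],[32,2],[34,3],[35,3],[42,4],[46,3],[47,1],[53,6],[58,6],[59,5],[64,3],[65,1],[68,2],[74,0],[74,6],[76,6],[77,5]]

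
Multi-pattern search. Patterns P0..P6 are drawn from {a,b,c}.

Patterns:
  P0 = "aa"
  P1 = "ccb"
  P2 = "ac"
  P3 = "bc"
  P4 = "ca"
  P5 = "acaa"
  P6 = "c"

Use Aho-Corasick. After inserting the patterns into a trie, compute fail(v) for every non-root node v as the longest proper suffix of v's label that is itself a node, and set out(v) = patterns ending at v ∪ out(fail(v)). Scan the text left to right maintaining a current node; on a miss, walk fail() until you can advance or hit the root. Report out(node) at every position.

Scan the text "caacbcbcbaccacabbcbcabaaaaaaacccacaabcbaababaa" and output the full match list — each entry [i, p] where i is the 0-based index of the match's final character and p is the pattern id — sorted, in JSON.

Construct AC machine:
Trie (insert patterns):
  0='ε' goto a→1 b→7 c→3
  1='a' goto a→2 c→6
  2='aa' goto ·  [P0 ends]
  3='c' goto a→9 c→4  [P6 ends]
  4='cc' goto b→5
  5='ccb' goto ·  [P1 ends]
  6='ac' goto a→10  [P2 ends]
  7='b' goto c→8
  8='bc' goto ·  [P3 ends]
  9='ca' goto ·  [P4 ends]
  10='aca' goto a→11
  11='acaa' goto ·  [P5 ends]

BFS fail/out derivation:
  fail(1) 'a': from fail(0)=0 chase 'a': 0 ⇒ 0;  out=∅∪out(0)=∅
  fail(3) 'c': from fail(0)=0 chase 'c': 0 ⇒ 0;  out={6}∪out(0)={6}
  fail(7) 'b': from fail(0)=0 chase 'b': 0 ⇒ 0;  out=∅∪out(0)=∅
  fail(2) 'aa': from fail(1)=0 chase 'a': 0 ⇒ 1;  out={0}∪out(1)={0}
  fail(4) 'cc': from fail(3)=0 chase 'c': 0 ⇒ 3;  out=∅∪out(3)={6}
  fail(6) 'ac': from fail(1)=0 chase 'c': 0 ⇒ 3;  out={2}∪out(3)={2,6}
  fail(8) 'bc': from fail(7)=0 chase 'c': 0 ⇒ 3;  out={3}∪out(3)={3,6}
  fail(9) 'ca': from fail(3)=0 chase 'a': 0 ⇒ 1;  out={4}∪out(1)={4}
  fail(5) 'ccb': from fail(4)=3 chase 'b': 3→0 ⇒ 7;  out={1}∪out(7)={1}
  fail(10) 'aca': from fail(6)=3 chase 'a': 3 ⇒ 9;  out=∅∪out(9)={4}
  fail(11) 'acaa': from fail(10)=9 chase 'a': 9→1 ⇒ 2;  out={5}∪out(2)={0,5}

Text stream:
[0] read 'c'  n0⇒n3  ** P6@[0:0]
[1] read 'a'  n3⇒n9  ** P4@[0:1]
[2] read 'a'  n9⇒n2 ·f  ** P0@[1:2]
[3] read 'c'  n2⇒n6 ·f  ** P2@[2:3],P6@[3:3]
[4] read 'b'  n6⇒n7 ·f
[5] read 'c'  n7⇒n8  ** P3@[4:5],P6@[5:5]
[6] read 'b'  n8⇒n7 ·f
[7] read 'c'  n7⇒n8  ** P3@[6:7],P6@[7:7]
[8] read 'b'  n8⇒n7 ·f
[9] read 'a'  n7⇒n1 ·f
[10] read 'c'  n1⇒n6  ** P2@[9:10],P6@[10:10]
[11] read 'c'  n6⇒n4 ·f  ** P6@[11:11]
[12] read 'a'  n4⇒n9 ·f  ** P4@[11:12]
[13] read 'c'  n9⇒n6 ·f  ** P2@[12:13],P6@[13:13]
[14] read 'a'  n6⇒n10  ** P4@[13:14]
[15] read 'b'  n10⇒n7 ·f
[16] read 'b'  n7⇒n7 ·f
[17] read 'c'  n7⇒n8  ** P3@[16:17],P6@[17:17]
[18] read 'b'  n8⇒n7 ·f
[19] read 'c'  n7⇒n8  ** P3@[18:19],P6@[19:19]
[20] read 'a'  n8⇒n9 ·f  ** P4@[19:20]
[21] read 'b'  n9⇒n7 ·f
[22] read 'a'  n7⇒n1 ·f
[23] read 'a'  n1⇒n2  ** P0@[22:23]
[24] read 'a'  n2⇒n2 ·f  ** P0@[23:24]
[25] read 'a'  n2⇒n2 ·f  ** P0@[24:25]
[26] read 'a'  n2⇒n2 ·f  ** P0@[25:26]
[27] read 'a'  n2⇒n2 ·f  ** P0@[26:27]
[28] read 'a'  n2⇒n2 ·f  ** P0@[27:28]
[29] read 'c'  n2⇒n6 ·f  ** P2@[28:29],P6@[29:29]
[30] read 'c'  n6⇒n4 ·f  ** P6@[30:30]
[31] read 'c'  n4⇒n4 ·f  ** P6@[31:31]
[32] read 'a'  n4⇒n9 ·f  ** P4@[31:32]
[33] read 'c'  n9⇒n6 ·f  ** P2@[32:33],P6@[33:33]
[34] read 'a'  n6⇒n10  ** P4@[33:34]
[35] read 'a'  n10⇒n11  ** P0@[34:35],P5@[32:35]
[36] read 'b'  n11⇒n7 ·f
[37] read 'c'  n7⇒n8  ** P3@[36:37],P6@[37:37]
[38] read 'b'  n8⇒n7 ·f
[39] read 'a'  n7⇒n1 ·f
[40] read 'a'  n1⇒n2  ** P0@[39:40]
[41] read 'b'  n2⇒n7 ·f
[42] read 'a'  n7⇒n1 ·f
[43] read 'b'  n1⇒n7 ·f
[44] read 'a'  n7⇒n1 ·f
[45] read 'a'  n1⇒n2  ** P0@[44:45]

Result: [[0,6],[1,4],[2,0],[3,2],[3,6],[5,3],[5,6],[7,3],[7,6],[10,2],[10,6],[11,6],[12,4],[13,2],[13,6],[14,4],[17,3],[17,6],[19,3],[19,6],[20,4],[23,0],[24,0],[25,0],[26,0],[27,0],[28,0],[29,2],[29,6],[30,6],[31,6],[32,4],[33,2],[33,6],[34,4],[35,0],[35,5],[37,3],[37,6],[40,0],[45,0]]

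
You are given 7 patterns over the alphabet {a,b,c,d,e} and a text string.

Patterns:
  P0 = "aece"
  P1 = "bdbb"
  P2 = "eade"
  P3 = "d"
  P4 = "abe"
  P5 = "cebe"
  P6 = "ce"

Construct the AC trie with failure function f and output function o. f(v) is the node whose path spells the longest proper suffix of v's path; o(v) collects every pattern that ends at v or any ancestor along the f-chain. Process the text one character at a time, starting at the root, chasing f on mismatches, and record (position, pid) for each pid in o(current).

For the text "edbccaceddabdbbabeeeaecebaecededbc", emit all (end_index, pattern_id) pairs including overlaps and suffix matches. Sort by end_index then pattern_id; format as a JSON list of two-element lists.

Construct AC machine:
Trie nodes:
  0='ε' goto a→1 b→5 c→16 d→13 e→9
  1='a' goto b→14 e→2
  2='ae' goto c→3
  3='aec' goto e→4
  4='aece' goto ·  [P0 ends]
  5='b' goto d→6
  6='bd' goto b→7
  7='bdb' goto b→8
  8='bdbb' goto ·  [P1 ends]
  9='e' goto a→10
  10='ea' goto d→11
  11='ead' goto e→12
  12='eade' goto ·  [P2 ends]
  13='d' goto ·  [P3 ends]
  14='ab' goto e→15
  15='abe' goto ·  [P4 ends]
  16='c' goto e→17
  17='ce' goto b→18  [P6 ends]
  18='ceb' goto e→19
  19='cebe' goto ·  [P5 ends]

Failure links (BFS by depth):
  n1('a'): parent n0 fail=0; on 'a' 0 → fail=0;  out ∅∪∅=∅
  n5('b'): parent n0 fail=0; on 'b' 0 → fail=0;  out ∅∪∅=∅
  n9('e'): parent n0 fail=0; on 'e' 0 → fail=0;  out ∅∪∅=∅
  n13('d'): parent n0 fail=0; on 'd' 0 → fail=0;  out {3}∪∅={3}
  n16('c'): parent n0 fail=0; on 'c' 0 → fail=0;  out ∅∪∅=∅
  n2('ae'): parent n1 fail=0; on 'e' 0 → fail=9;  out ∅∪∅=∅
  n6('bd'): parent n5 fail=0; on 'd' 0 → fail=13;  out ∅∪{3}={3}
  n10('ea'): parent n9 fail=0; on 'a' 0 → fail=1;  out ∅∪∅=∅
  n14('ab'): parent n1 fail=0; on 'b' 0 → fail=5;  out ∅∪∅=∅
  n17('ce'): parent n16 fail=0; on 'e' 0 → fail=9;  out {6}∪∅={6}
  n3('aec'): parent n2 fail=9; on 'c' 9→0 → fail=16;  out ∅∪∅=∅
  n7('bdb'): parent n6 fail=13; on 'b' 13→0 → fail=5;  out ∅∪∅=∅
  n11('ead'): parent n10 fail=1; on 'd' 1→0 → fail=13;  out ∅∪{3}={3}
  n15('abe'): parent n14 fail=5; on 'e' 5→0 → fail=9;  out {4}∪∅={4}
  n18('ceb'): parent n17 fail=9; on 'b' 9→0 → fail=5;  out ∅∪∅=∅
  n4('aece'): parent n3 fail=16; on 'e' 16 → fail=17;  out {0}∪{6}={0,6}
  n8('bdbb'): parent n7 fail=5; on 'b' 5→0 → fail=5;  out {1}∪∅={1}
  n12('eade'): parent n11 fail=13; on 'e' 13→0 → fail=9;  out {2}∪∅={2}
  n19('cebe'): parent n18 fail=5; on 'e' 5→0 → fail=9;  out {5}∪∅={5}

Run:
i=0 'e': node 0→9
i=1 'd': node 9→13 (fail-walked)  → match P3@[1:1]
i=2 'b': node 13→5 (fail-walked)
i=3 'c': node 5→16 (fail-walked)
i=4 'c': node 16→16 (fail-walked)
i=5 'a': node 16→1 (fail-walked)
i=6 'c': node 1→16 (fail-walked)
i=7 'e': node 16→17  → match P6@[6:7]
i=8 'd': node 17→13 (fail-walked)  → match P3@[8:8]
i=9 'd': node 13→13 (fail-walked)  → match P3@[9:9]
i=10 'a': node 13→1 (fail-walked)
i=11 'b': node 1→14
i=12 'd': node 14→6 (fail-walked)  → match P3@[12:12]
i=13 'b': node 6→7
i=14 'b': node 7→8  → match P1@[11:14]
i=15 'a': node 8→1 (fail-walked)
i=16 'b': node 1→14
i=17 'e': node 14→15  → match P4@[15:17]
i=18 'e': node 15→9 (fail-walked)
i=19 'e': node 9→9 (fail-walked)
i=20 'a': node 9→10
i=21 'e': node 10→2 (fail-walked)
i=22 'c': node 2→3
i=23 'e': node 3→4  → match P0@[20:23],P6@[22:23]
i=24 'b': node 4→18 (fail-walked)
i=25 'a': node 18→1 (fail-walked)
i=26 'e': node 1→2
i=27 'c': node 2→3
i=28 'e': node 3→4  → match P0@[25:28],P6@[27:28]
i=29 'd': node 4→13 (fail-walked)  → match P3@[29:29]
i=30 'e': node 13→9 (fail-walked)
i=31 'd': node 9→13 (fail-walked)  → match P3@[31:31]
i=32 'b': node 13→5 (fail-walked)
i=33 'c': node 5→16 (fail-walked)

Result: [[1,3],[7,6],[8,3],[9,3],[12,3],[14,1],[17,4],[23,0],[23,6],[28,0],[28,6],[29,3],[31,3]]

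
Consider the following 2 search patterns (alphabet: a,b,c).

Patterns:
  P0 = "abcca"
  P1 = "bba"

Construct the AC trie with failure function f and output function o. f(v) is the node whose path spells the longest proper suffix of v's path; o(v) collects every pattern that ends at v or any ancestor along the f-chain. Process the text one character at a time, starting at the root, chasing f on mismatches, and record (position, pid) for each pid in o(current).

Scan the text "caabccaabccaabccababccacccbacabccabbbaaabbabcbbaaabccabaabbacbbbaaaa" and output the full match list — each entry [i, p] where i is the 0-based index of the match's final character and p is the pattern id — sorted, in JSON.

Construct AC machine:
Trie (insert patterns):
  n0 'ε': a→1 b→6
  n1 'a': b→2
  n2 'ab': c→3
  n3 'abc': c→4
  n4 'abcc': a→5
  n5 'abcca': ·  ←P0
  n6 'b': b→7
  n7 'bb': a→8
  n8 'bba': ·  ←P1

Failure links (BFS by depth):
  fail(1) 'a': from fail(0)=0 chase 'a': 0 ⇒ 0;  out=∅∪out(0)=∅
  fail(6) 'b': from fail(0)=0 chase 'b': 0 ⇒ 0;  out=∅∪out(0)=∅
  fail(2) 'ab': from fail(1)=0 chase 'b': 0 ⇒ 6;  out=∅∪out(6)=∅
  fail(7) 'bb': from fail(6)=0 chase 'b': 0 ⇒ 6;  out=∅∪out(6)=∅
  fail(3) 'abc': from fail(2)=6 chase 'c': 6→0 ⇒ 0;  out=∅∪out(0)=∅
  fail(8) 'bba': from fail(7)=6 chase 'a': 6→0 ⇒ 1;  out={1}∪out(1)={1}
  fail(4) 'abcc': from fail(3)=0 chase 'c': 0 ⇒ 0;  out=∅∪out(0)=∅
  fail(5) 'abcca': from fail(4)=0 chase 'a': 0 ⇒ 1;  out={0}∪out(1)={0}

Run:
pos 0 'c': at 0
pos 1 'a': at 1
pos 2 'a': at 1 (fail-walked)
pos 3 'b': at 2
pos 4 'c': at 3
pos 5 'c': at 4
pos 6 'a': at 5  ** P0@[2:6]
pos 7 'a': at 1 (fail-walked)
pos 8 'b': at 2
pos 9 'c': at 3
pos 10 'c': at 4
pos 11 'a': at 5  ** P0@[7:11]
pos 12 'a': at 1 (fail-walked)
pos 13 'b': at 2
pos 14 'c': at 3
pos 15 'c': at 4
pos 16 'a': at 5  ** P0@[12:16]
pos 17 'b': at 2 (fail-walked)
pos 18 'a': at 1 (fail-walked)
pos 19 'b': at 2
pos 20 'c': at 3
pos 21 'c': at 4
pos 22 'a': at 5  ** P0@[18:22]
pos 23 'c': at 0 (fail-walked)
pos 24 'c': at 0
pos 25 'c': at 0
pos 26 'b': at 6
pos 27 'a': at 1 (fail-walked)
pos 28 'c': at 0 (fail-walked)
pos 29 'a': at 1
pos 30 'b': at 2
pos 31 'c': at 3
pos 32 'c': at 4
pos 33 'a': at 5  ** P0@[29:33]
pos 34 'b': at 2 (fail-walked)
pos 35 'b': at 7 (fail-walked)
pos 36 'b': at 7 (fail-walked)
pos 37 'a': at 8  ** P1@[35:37]
pos 38 'a': at 1 (fail-walked)
pos 39 'a': at 1 (fail-walked)
pos 40 'b': at 2
pos 41 'b': at 7 (fail-walked)
pos 42 'a': at 8  ** P1@[40:42]
pos 43 'b': at 2 (fail-walked)
pos 44 'c': at 3
pos 45 'b': at 6 (fail-walked)
pos 46 'b': at 7
pos 47 'a': at 8  ** P1@[45:47]
pos 48 'a': at 1 (fail-walked)
pos 49 'a': at 1 (fail-walked)
pos 50 'b': at 2
pos 51 'c': at 3
pos 52 'c': at 4
pos 53 'a': at 5  ** P0@[49:53]
pos 54 'b': at 2 (fail-walked)
pos 55 'a': at 1 (fail-walked)
pos 56 'a': at 1 (fail-walked)
pos 57 'b': at 2
pos 58 'b': at 7 (fail-walked)
pos 59 'a': at 8  ** P1@[57:59]
pos 60 'c': at 0 (fail-walked)
pos 61 'b': at 6
pos 62 'b': at 7
pos 63 'b': at 7 (fail-walked)
pos 64 'a': at 8  ** P1@[62:64]
pos 65 'a': at 1 (fail-walked)
pos 66 'a': at 1 (fail-walked)
pos 67 'a': at 1 (fail-walked)

Result: [[6,0],[11,0],[16,0],[22,0],[33,0],[37,1],[42,1],[47,1],[53,0],[59,1],[64,1]]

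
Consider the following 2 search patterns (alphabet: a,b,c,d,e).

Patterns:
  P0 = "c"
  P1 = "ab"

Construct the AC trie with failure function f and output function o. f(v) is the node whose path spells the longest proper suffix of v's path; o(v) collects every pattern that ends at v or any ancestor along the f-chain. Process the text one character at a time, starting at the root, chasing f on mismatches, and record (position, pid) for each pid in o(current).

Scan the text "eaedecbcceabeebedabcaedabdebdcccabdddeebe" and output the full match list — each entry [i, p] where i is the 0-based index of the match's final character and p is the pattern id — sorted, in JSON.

Build:
Trie nodes:
  0='ε' goto a→2 c→1
  1='c' goto ·  [P0 ends]
  2='a' goto b→3
  3='ab' goto ·  [P1 ends]

Failure links (BFS by depth):
  fail(1) 'c': from fail(0)=0 chase 'c': 0 ⇒ 0;  out={0}∪out(0)={0}
  fail(2) 'a': from fail(0)=0 chase 'a': 0 ⇒ 0;  out=∅∪out(0)=∅
  fail(3) 'ab': from fail(2)=0 chase 'b': 0 ⇒ 0;  out={1}∪out(0)={1}

Text stream:
[0] read 'e'  n0⇒n0
[1] read 'a'  n0⇒n2
[2] read 'e'  n2⇒n0 (fail-walked)
[3] read 'd'  n0⇒n0
[4] read 'e'  n0⇒n0
[5] read 'c'  n0⇒n1  emit P0@[5:5]
[6] read 'b'  n1⇒n0 (fail-walked)
[7] read 'c'  n0⇒n1  emit P0@[7:7]
[8] read 'c'  n1⇒n1 (fail-walked)  emit P0@[8:8]
[9] read 'e'  n1⇒n0 (fail-walked)
[10] read 'a'  n0⇒n2
[11] read 'b'  n2⇒n3  emit P1@[10:11]
[12] read 'e'  n3⇒n0 (fail-walked)
[13] read 'e'  n0⇒n0
[14] read 'b'  n0⇒n0
[15] read 'e'  n0⇒n0
[16] read 'd'  n0⇒n0
[17] read 'a'  n0⇒n2
[18] read 'b'  n2⇒n3  emit P1@[17:18]
[19] read 'c'  n3⇒n1 (fail-walked)  emit P0@[19:19]
[20] read 'a'  n1⇒n2 (fail-walked)
[21] read 'e'  n2⇒n0 (fail-walked)
[22] read 'd'  n0⇒n0
[23] read 'a'  n0⇒n2
[24] read 'b'  n2⇒n3  emit P1@[23:24]
[25] read 'd'  n3⇒n0 (fail-walked)
[26] read 'e'  n0⇒n0
[27] read 'b'  n0⇒n0
[28] read 'd'  n0⇒n0
[29] read 'c'  n0⇒n1  emit P0@[29:29]
[30] read 'c'  n1⇒n1 (fail-walked)  emit P0@[30:30]
[31] read 'c'  n1⇒n1 (fail-walked)  emit P0@[31:31]
[32] read 'a'  n1⇒n2 (fail-walked)
[33] read 'b'  n2⇒n3  emit P1@[32:33]
[34] read 'd'  n3⇒n0 (fail-walked)
[35] read 'd'  n0⇒n0
[36] read 'd'  n0⇒n0
[37] read 'e'  n0⇒n0
[38] read 'e'  n0⇒n0
[39] read 'b'  n0⇒n0
[40] read 'e'  n0⇒n0

All matches (sorted): [[5,0],[7,0],[8,0],[11,1],[18,1],[19,0],[24,1],[29,0],[30,0],[31,0],[33,1]]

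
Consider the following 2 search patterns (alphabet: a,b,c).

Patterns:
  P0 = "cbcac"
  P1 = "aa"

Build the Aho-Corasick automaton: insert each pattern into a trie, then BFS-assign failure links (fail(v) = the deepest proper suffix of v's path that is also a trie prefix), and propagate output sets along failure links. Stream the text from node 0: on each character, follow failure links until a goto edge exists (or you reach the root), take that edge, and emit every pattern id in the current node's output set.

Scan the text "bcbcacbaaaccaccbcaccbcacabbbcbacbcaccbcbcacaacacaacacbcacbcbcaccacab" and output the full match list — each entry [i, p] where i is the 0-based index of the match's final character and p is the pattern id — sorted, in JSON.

Build:
Trie nodes:
  n0 'ε': a→6 c→1
  n1 'c': b→2
  n2 'cb': c→3
  n3 'cbc': a→4
  n4 'cbca': c→5
  n5 'cbcac': ·  [P0 ends]
  n6 'a': a→7
  n7 'aa': ·  [P1 ends]

BFS fail/out derivation:
  n1('c'): parent n0 fail=0; on 'c' 0 → fail=0;  out ∅∪∅=∅
  n6('a'): parent n0 fail=0; on 'a' 0 → fail=0;  out ∅∪∅=∅
  n2('cb'): parent n1 fail=0; on 'b' 0 → fail=0;  out ∅∪∅=∅
  n7('aa'): parent n6 fail=0; on 'a' 0 → fail=6;  out {1}∪∅={1}
  n3('cbc'): parent n2 fail=0; on 'c' 0 → fail=1;  out ∅∪∅=∅
  n4('cbca'): parent n3 fail=1; on 'a' 1→0 → fail=6;  out ∅∪∅=∅
  n5('cbcac'): parent n4 fail=6; on 'c' 6→0 → fail=1;  out {0}∪∅={0}

Text stream:
[0] read 'b'  n0⇒n0
[1] read 'c'  n0⇒n1
[2] read 'b'  n1⇒n2
[3] read 'c'  n2⇒n3
[4] read 'a'  n3⇒n4
[5] read 'c'  n4⇒n5  ** P0@[1:5]
[6] read 'b'  n5⇒n2 (via fail)
[7] read 'a'  n2⇒n6 (via fail)
[8] read 'a'  n6⇒n7  ** P1@[7:8]
[9] read 'a'  n7⇒n7 (via fail)  ** P1@[8:9]
[10] read 'c'  n7⇒n1 (via fail)
[11] read 'c'  n1⇒n1 (via fail)
[12] read 'a'  n1⇒n6 (via fail)
[13] read 'c'  n6⇒n1 (via fail)
[14] read 'c'  n1⇒n1 (via fail)
[15] read 'b'  n1⇒n2
[16] read 'c'  n2⇒n3
[17] read 'a'  n3⇒n4
[18] read 'c'  n4⇒n5  ** P0@[14:18]
[19] read 'c'  n5⇒n1 (via fail)
[20] read 'b'  n1⇒n2
[21] read 'c'  n2⇒n3
[22] read 'a'  n3⇒n4
[23] read 'c'  n4⇒n5  ** P0@[19:23]
[24] read 'a'  n5⇒n6 (via fail)
[25] read 'b'  n6⇒n0 (via fail)
[26] read 'b'  n0⇒n0
[27] read 'b'  n0⇒n0
[28] read 'c'  n0⇒n1
[29] read 'b'  n1⇒n2
[30] read 'a'  n2⇒n6 (via fail)
[31] read 'c'  n6⇒n1 (via fail)
[32] read 'b'  n1⇒n2
[33] read 'c'  n2⇒n3
[34] read 'a'  n3⇒n4
[35] read 'c'  n4⇒n5  ** P0@[31:35]
[36] read 'c'  n5⇒n1 (via fail)
[37] read 'b'  n1⇒n2
[38] read 'c'  n2⇒n3
[39] read 'b'  n3⇒n2 (via fail)
[40] read 'c'  n2⇒n3
[41] read 'a'  n3⇒n4
[42] read 'c'  n4⇒n5  ** P0@[38:42]
[43] read 'a'  n5⇒n6 (via fail)
[44] read 'a'  n6⇒n7  ** P1@[43:44]
[45] read 'c'  n7⇒n1 (via fail)
[46] read 'a'  n1⇒n6 (via fail)
[47] read 'c'  n6⇒n1 (via fail)
[48] read 'a'  n1⇒n6 (via fail)
[49] read 'a'  n6⇒n7  ** P1@[48:49]
[50] read 'c'  n7⇒n1 (via fail)
[51] read 'a'  n1⇒n6 (via fail)
[52] read 'c'  n6⇒n1 (via fail)
[53] read 'b'  n1⇒n2
[54] read 'c'  n2⇒n3
[55] read 'a'  n3⇒n4
[56] read 'c'  n4⇒n5  ** P0@[52:56]
[57] read 'b'  n5⇒n2 (via fail)
[58] read 'c'  n2⇒n3
[59] read 'b'  n3⇒n2 (via fail)
[60] read 'c'  n2⇒n3
[61] read 'a'  n3⇒n4
[62] read 'c'  n4⇒n5  ** P0@[58:62]
[63] read 'c'  n5⇒n1 (via fail)
[64] read 'a'  n1⇒n6 (via fail)
[65] read 'c'  n6⇒n1 (via fail)
[66] read 'a'  n1⇒n6 (via fail)
[67] read 'b'  n6⇒n0 (via fail)

Result: [[5,0],[8,1],[9,1],[18,0],[23,0],[35,0],[42,0],[44,1],[49,1],[56,0],[62,0]]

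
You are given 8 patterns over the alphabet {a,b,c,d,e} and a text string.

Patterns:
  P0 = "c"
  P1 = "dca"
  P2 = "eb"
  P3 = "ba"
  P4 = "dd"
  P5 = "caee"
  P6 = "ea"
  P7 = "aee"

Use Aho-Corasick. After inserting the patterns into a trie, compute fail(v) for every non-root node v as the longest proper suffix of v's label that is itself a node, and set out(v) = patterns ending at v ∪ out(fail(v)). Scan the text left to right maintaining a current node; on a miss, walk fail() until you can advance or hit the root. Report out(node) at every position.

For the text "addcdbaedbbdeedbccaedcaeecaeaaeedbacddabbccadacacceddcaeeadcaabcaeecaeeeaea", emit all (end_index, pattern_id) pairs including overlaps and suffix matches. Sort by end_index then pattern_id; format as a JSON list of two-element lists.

Construct AC machine:
Trie nodes:
  n0 'ε': a→14 b→7 c→1 d→2 e→5
  n1 'c': a→10  ←P0
  n2 'd': c→3 d→9
  n3 'dc': a→4
  n4 'dca': ·  ←P1
  n5 'e': a→13 b→6
  n6 'eb': ·  ←P2
  n7 'b': a→8
  n8 'ba': ·  ←P3
  n9 'dd': ·  ←P4
  n10 'ca': e→11
  n11 'cae': e→12
  n12 'caee': ·  ←P5
  n13 'ea': ·  ←P6
  n14 'a': e→15
  n15 'ae': e→16
  n16 'aee': ·  ←P7

Failure links (BFS by depth):
  fail(1) 'c': from fail(0)=0 chase 'c': 0 ⇒ 0;  out={0}∪out(0)={0}
  fail(2) 'd': from fail(0)=0 chase 'd': 0 ⇒ 0;  out=∅∪out(0)=∅
  fail(5) 'e': from fail(0)=0 chase 'e': 0 ⇒ 0;  out=∅∪out(0)=∅
  fail(7) 'b': from fail(0)=0 chase 'b': 0 ⇒ 0;  out=∅∪out(0)=∅
  fail(14) 'a': from fail(0)=0 chase 'a': 0 ⇒ 0;  out=∅∪out(0)=∅
  fail(3) 'dc': from fail(2)=0 chase 'c': 0 ⇒ 1;  out=∅∪out(1)={0}
  fail(6) 'eb': from fail(5)=0 chase 'b': 0 ⇒ 7;  out={2}∪out(7)={2}
  fail(8) 'ba': from fail(7)=0 chase 'a': 0 ⇒ 14;  out={3}∪out(14)={3}
  fail(9) 'dd': from fail(2)=0 chase 'd': 0 ⇒ 2;  out={4}∪out(2)={4}
  fail(10) 'ca': from fail(1)=0 chase 'a': 0 ⇒ 14;  out=∅∪out(14)=∅
  fail(13) 'ea': from fail(5)=0 chase 'a': 0 ⇒ 14;  out={6}∪out(14)={6}
  fail(15) 'ae': from fail(14)=0 chase 'e': 0 ⇒ 5;  out=∅∪out(5)=∅
  fail(4) 'dca': from fail(3)=1 chase 'a': 1 ⇒ 10;  out={1}∪out(10)={1}
  fail(11) 'cae': from fail(10)=14 chase 'e': 14 ⇒ 15;  out=∅∪out(15)=∅
  fail(16) 'aee': from fail(15)=5 chase 'e': 5→0 ⇒ 5;  out={7}∪out(5)={7}
  fail(12) 'caee': from fail(11)=15 chase 'e': 15 ⇒ 16;  out={5}∪out(16)={5,7}

Text stream:
i=0 'a': node 0→14
i=1 'd': node 14→2 ·f
i=2 'd': node 2→9  emit P4@[1:2]
i=3 'c': node 9→3 ·f  emit P0@[3:3]
i=4 'd': node 3→2 ·f
i=5 'b': node 2→7 ·f
i=6 'a': node 7→8  emit P3@[5:6]
i=7 'e': node 8→15 ·f
i=8 'd': node 15→2 ·f
i=9 'b': node 2→7 ·f
i=10 'b': node 7→7 ·f
i=11 'd': node 7→2 ·f
i=12 'e': node 2→5 ·f
i=13 'e': node 5→5 ·f
i=14 'd': node 5→2 ·f
i=15 'b': node 2→7 ·f
i=16 'c': node 7→1 ·f  emit P0@[16:16]
i=17 'c': node 1→1 ·f  emit P0@[17:17]
i=18 'a': node 1→10
i=19 'e': node 10→11
i=20 'd': node 11→2 ·f
i=21 'c': node 2→3  emit P0@[21:21]
i=22 'a': node 3→4  emit P1@[20:22]
i=23 'e': node 4→11 ·f
i=24 'e': node 11→12  emit P5@[21:24],P7@[22:24]
i=25 'c': node 12→1 ·f  emit P0@[25:25]
i=26 'a': node 1→10
i=27 'e': node 10→11
i=28 'a': node 11→13 ·f  emit P6@[27:28]
i=29 'a': node 13→14 ·f
i=30 'e': node 14→15
i=31 'e': node 15→16  emit P7@[29:31]
i=32 'd': node 16→2 ·f
i=33 'b': node 2→7 ·f
i=34 'a': node 7→8  emit P3@[33:34]
i=35 'c': node 8→1 ·f  emit P0@[35:35]
i=36 'd': node 1→2 ·f
i=37 'd': node 2→9  emit P4@[36:37]
i=38 'a': node 9→14 ·f
i=39 'b': node 14→7 ·f
i=40 'b': node 7→7 ·f
i=41 'c': node 7→1 ·f  emit P0@[41:41]
i=42 'c': node 1→1 ·f  emit P0@[42:42]
i=43 'a': node 1→10
i=44 'd': node 10→2 ·f
i=45 'a': node 2→14 ·f
i=46 'c': node 14→1 ·f  emit P0@[46:46]
i=47 'a': node 1→10
i=48 'c': node 10→1 ·f  emit P0@[48:48]
i=49 'c': node 1→1 ·f  emit P0@[49:49]
i=50 'e': node 1→5 ·f
i=51 'd': node 5→2 ·f
i=52 'd': node 2→9  emit P4@[51:52]
i=53 'c': node 9→3 ·f  emit P0@[53:53]
i=54 'a': node 3→4  emit P1@[52:54]
i=55 'e': node 4→11 ·f
i=56 'e': node 11→12  emit P5@[53:56],P7@[54:56]
i=57 'a': node 12→13 ·f  emit P6@[56:57]
i=58 'd': node 13→2 ·f
i=59 'c': node 2→3  emit P0@[59:59]
i=60 'a': node 3→4  emit P1@[58:60]
i=61 'a': node 4→14 ·f
i=62 'b': node 14→7 ·f
i=63 'c': node 7→1 ·f  emit P0@[63:63]
i=64 'a': node 1→10
i=65 'e': node 10→11
i=66 'e': node 11→12  emit P5@[63:66],P7@[64:66]
i=67 'c': node 12→1 ·f  emit P0@[67:67]
i=68 'a': node 1→10
i=69 'e': node 10→11
i=70 'e': node 11→12  emit P5@[67:70],P7@[68:70]
i=71 'e': node 12→5 ·f
i=72 'a': node 5→13  emit P6@[71:72]
i=73 'e': node 13→15 ·f
i=74 'a': node 15→13 ·f  emit P6@[73:74]

All matches (sorted): [[2,4],[3,0],[6,3],[16,0],[17,0],[21,0],[22,1],[24,5],[24,7],[25,0],[28,6],[31,7],[34,3],[35,0],[37,4],[41,0],[42,0],[46,0],[48,0],[49,0],[52,4],[53,0],[54,1],[56,5],[56,7],[57,6],[59,0],[60,1],[63,0],[66,5],[66,7],[67,0],[70,5],[70,7],[72,6],[74,6]]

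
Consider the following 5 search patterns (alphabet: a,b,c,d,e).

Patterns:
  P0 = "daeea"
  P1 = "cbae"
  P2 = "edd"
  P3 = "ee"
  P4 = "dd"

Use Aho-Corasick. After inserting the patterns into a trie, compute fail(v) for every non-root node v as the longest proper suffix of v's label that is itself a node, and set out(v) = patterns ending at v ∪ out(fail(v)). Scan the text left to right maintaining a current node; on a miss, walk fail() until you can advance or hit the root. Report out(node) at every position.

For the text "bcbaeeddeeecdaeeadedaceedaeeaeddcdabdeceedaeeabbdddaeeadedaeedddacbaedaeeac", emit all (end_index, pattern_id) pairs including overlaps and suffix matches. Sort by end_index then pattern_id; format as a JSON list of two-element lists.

Build automaton:
Trie nodes:
  n0 'ε': c→6 d→1 e→10
  n1 'd': a→2 d→14
  n2 'da': e→3
  n3 'dae': e→4
  n4 'daee': a→5
  n5 'daeea': ·  [P0 ends]
  n6 'c': b→7
  n7 'cb': a→8
  n8 'cba': e→9
  n9 'cbae': ·  [P1 ends]
  n10 'e': d→11 e→13
  n11 'ed': d→12
  n12 'edd': ·  [P2 ends]
  n13 'ee': ·  [P3 ends]
  n14 'dd': ·  [P4 ends]

BFS fail/out derivation:
  n1('d'): parent n0 fail=0; on 'd' 0 → fail=0;  out ∅∪∅=∅
  n6('c'): parent n0 fail=0; on 'c' 0 → fail=0;  out ∅∪∅=∅
  n10('e'): parent n0 fail=0; on 'e' 0 → fail=0;  out ∅∪∅=∅
  n2('da'): parent n1 fail=0; on 'a' 0 → fail=0;  out ∅∪∅=∅
  n7('cb'): parent n6 fail=0; on 'b' 0 → fail=0;  out ∅∪∅=∅
  n11('ed'): parent n10 fail=0; on 'd' 0 → fail=1;  out ∅∪∅=∅
  n13('ee'): parent n10 fail=0; on 'e' 0 → fail=10;  out {3}∪∅={3}
  n14('dd'): parent n1 fail=0; on 'd' 0 → fail=1;  out {4}∪∅={4}
  n3('dae'): parent n2 fail=0; on 'e' 0 → fail=10;  out ∅∪∅=∅
  n8('cba'): parent n7 fail=0; on 'a' 0 → fail=0;  out ∅∪∅=∅
  n12('edd'): parent n11 fail=1; on 'd' 1 → fail=14;  out {2}∪{4}={2,4}
  n4('daee'): parent n3 fail=10; on 'e' 10 → fail=13;  out ∅∪{3}={3}
  n9('cbae'): parent n8 fail=0; on 'e' 0 → fail=10;  out {1}∪∅={1}
  n5('daeea'): parent n4 fail=13; on 'a' 13→10→0 → fail=0;  out {0}∪∅={0}

Scan:
pos 0 'b': at 0
pos 1 'c': at 6
pos 2 'b': at 7
pos 3 'a': at 8
pos 4 'e': at 9  ** P1@[1:4]
pos 5 'e': at 13 (via fail)  ** P3@[4:5]
pos 6 'd': at 11 (via fail)
pos 7 'd': at 12  ** P2@[5:7],P4@[6:7]
pos 8 'e': at 10 (via fail)
pos 9 'e': at 13  ** P3@[8:9]
pos 10 'e': at 13 (via fail)  ** P3@[9:10]
pos 11 'c': at 6 (via fail)
pos 12 'd': at 1 (via fail)
pos 13 'a': at 2
pos 14 'e': at 3
pos 15 'e': at 4  ** P3@[14:15]
pos 16 'a': at 5  ** P0@[12:16]
pos 17 'd': at 1 (via fail)
pos 18 'e': at 10 (via fail)
pos 19 'd': at 11
pos 20 'a': at 2 (via fail)
pos 21 'c': at 6 (via fail)
pos 22 'e': at 10 (via fail)
pos 23 'e': at 13  ** P3@[22:23]
pos 24 'd': at 11 (via fail)
pos 25 'a': at 2 (via fail)
pos 26 'e': at 3
pos 27 'e': at 4  ** P3@[26:27]
pos 28 'a': at 5  ** P0@[24:28]
pos 29 'e': at 10 (via fail)
pos 30 'd': at 11
pos 31 'd': at 12  ** P2@[29:31],P4@[30:31]
pos 32 'c': at 6 (via fail)
pos 33 'd': at 1 (via fail)
pos 34 'a': at 2
pos 35 'b': at 0 (via fail)
pos 36 'd': at 1
pos 37 'e': at 10 (via fail)
pos 38 'c': at 6 (via fail)
pos 39 'e': at 10 (via fail)
pos 40 'e': at 13  ** P3@[39:40]
pos 41 'd': at 11 (via fail)
pos 42 'a': at 2 (via fail)
pos 43 'e': at 3
pos 44 'e': at 4  ** P3@[43:44]
pos 45 'a': at 5  ** P0@[41:45]
pos 46 'b': at 0 (via fail)
pos 47 'b': at 0
pos 48 'd': at 1
pos 49 'd': at 14  ** P4@[48:49]
pos 50 'd': at 14 (via fail)  ** P4@[49:50]
pos 51 'a': at 2 (via fail)
pos 52 'e': at 3
pos 53 'e': at 4  ** P3@[52:53]
pos 54 'a': at 5  ** P0@[50:54]
pos 55 'd': at 1 (via fail)
pos 56 'e': at 10 (via fail)
pos 57 'd': at 11
pos 58 'a': at 2 (via fail)
pos 59 'e': at 3
pos 60 'e': at 4  ** P3@[59:60]
pos 61 'd': at 11 (via fail)
pos 62 'd': at 12  ** P2@[60:62],P4@[61:62]
pos 63 'd': at 14 (via fail)  ** P4@[62:63]
pos 64 'a': at 2 (via fail)
pos 65 'c': at 6 (via fail)
pos 66 'b': at 7
pos 67 'a': at 8
pos 68 'e': at 9  ** P1@[65:68]
pos 69 'd': at 11 (via fail)
pos 70 'a': at 2 (via fail)
pos 71 'e': at 3
pos 72 'e': at 4  ** P3@[71:72]
pos 73 'a': at 5  ** P0@[69:73]
pos 74 'c': at 6 (via fail)

All matches (sorted): [[4,1],[5,3],[7,2],[7,4],[9,3],[10,3],[15,3],[16,0],[23,3],[27,3],[28,0],[31,2],[31,4],[40,3],[44,3],[45,0],[49,4],[50,4],[53,3],[54,0],[60,3],[62,2],[62,4],[63,4],[68,1],[72,3],[73,0]]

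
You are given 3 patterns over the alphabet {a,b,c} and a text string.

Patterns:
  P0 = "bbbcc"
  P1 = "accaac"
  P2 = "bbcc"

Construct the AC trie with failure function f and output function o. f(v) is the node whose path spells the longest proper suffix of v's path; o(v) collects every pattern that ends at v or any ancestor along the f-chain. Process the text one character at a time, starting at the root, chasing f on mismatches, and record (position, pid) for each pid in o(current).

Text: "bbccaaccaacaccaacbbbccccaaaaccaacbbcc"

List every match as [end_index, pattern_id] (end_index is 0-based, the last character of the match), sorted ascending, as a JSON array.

Construct AC machine:
Trie (insert patterns):
  n0 'ε': a→6 b→1
  n1 'b': b→2
  n2 'bb': b→3 c→12
  n3 'bbb': c→4
  n4 'bbbc': c→5
  n5 'bbbcc': ·  [P0 ends]
  n6 'a': c→7
  n7 'ac': c→8
  n8 'acc': a→9
  n9 'acca': a→10
  n10 'accaa': c→11
  n11 'accaac': ·  [P1 ends]
  n12 'bbc': c→13
  n13 'bbcc': ·  [P2 ends]

BFS fail/out derivation:
  fail(1) 'b': from fail(0)=0 chase 'b': 0 ⇒ 0;  out=∅∪out(0)=∅
  fail(6) 'a': from fail(0)=0 chase 'a': 0 ⇒ 0;  out=∅∪out(0)=∅
  fail(2) 'bb': from fail(1)=0 chase 'b': 0 ⇒ 1;  out=∅∪out(1)=∅
  fail(7) 'ac': from fail(6)=0 chase 'c': 0 ⇒ 0;  out=∅∪out(0)=∅
  fail(3) 'bbb': from fail(2)=1 chase 'b': 1 ⇒ 2;  out=∅∪out(2)=∅
  fail(8) 'acc': from fail(7)=0 chase 'c': 0 ⇒ 0;  out=∅∪out(0)=∅
  fail(12) 'bbc': from fail(2)=1 chase 'c': 1→0 ⇒ 0;  out=∅∪out(0)=∅
  fail(4) 'bbbc': from fail(3)=2 chase 'c': 2 ⇒ 12;  out=∅∪out(12)=∅
  fail(9) 'acca': from fail(8)=0 chase 'a': 0 ⇒ 6;  out=∅∪out(6)=∅
  fail(13) 'bbcc': from fail(12)=0 chase 'c': 0 ⇒ 0;  out={2}∪out(0)={2}
  fail(5) 'bbbcc': from fail(4)=12 chase 'c': 12 ⇒ 13;  out={0}∪out(13)={0,2}
  fail(10) 'accaa': from fail(9)=6 chase 'a': 6→0 ⇒ 6;  out=∅∪out(6)=∅
  fail(11) 'accaac': from fail(10)=6 chase 'c': 6 ⇒ 7;  out={1}∪out(7)={1}

Run:
i=0 'b': node 0→1
i=1 'b': node 1→2
i=2 'c': node 2→12
i=3 'c': node 12→13  emit P2@[0:3]
i=4 'a': node 13→6 (fail-walked)
i=5 'a': node 6→6 (fail-walked)
i=6 'c': node 6→7
i=7 'c': node 7→8
i=8 'a': node 8→9
i=9 'a': node 9→10
i=10 'c': node 10→11  emit P1@[5:10]
i=11 'a': node 11→6 (fail-walked)
i=12 'c': node 6→7
i=13 'c': node 7→8
i=14 'a': node 8→9
i=15 'a': node 9→10
i=16 'c': node 10→11  emit P1@[11:16]
i=17 'b': node 11→1 (fail-walked)
i=18 'b': node 1→2
i=19 'b': node 2→3
i=20 'c': node 3→4
i=21 'c': node 4→5  emit P0@[17:21],P2@[18:21]
i=22 'c': node 5→0 (fail-walked)
i=23 'c': node 0→0
i=24 'a': node 0→6
i=25 'a': node 6→6 (fail-walked)
i=26 'a': node 6→6 (fail-walked)
i=27 'a': node 6→6 (fail-walked)
i=28 'c': node 6→7
i=29 'c': node 7→8
i=30 'a': node 8→9
i=31 'a': node 9→10
i=32 'c': node 10→11  emit P1@[27:32]
i=33 'b': node 11→1 (fail-walked)
i=34 'b': node 1→2
i=35 'c': node 2→12
i=36 'c': node 12→13  emit P2@[33:36]

All matches (sorted): [[3,2],[10,1],[16,1],[21,0],[21,2],[32,1],[36,2]]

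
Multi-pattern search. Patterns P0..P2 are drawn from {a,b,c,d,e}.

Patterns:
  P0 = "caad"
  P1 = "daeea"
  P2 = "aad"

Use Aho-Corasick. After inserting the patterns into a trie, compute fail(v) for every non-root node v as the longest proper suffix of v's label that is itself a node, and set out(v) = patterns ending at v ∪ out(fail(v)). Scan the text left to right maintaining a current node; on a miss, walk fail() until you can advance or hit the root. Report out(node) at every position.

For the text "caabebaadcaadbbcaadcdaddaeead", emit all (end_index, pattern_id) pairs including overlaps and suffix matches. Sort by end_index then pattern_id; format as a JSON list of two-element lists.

Construct AC machine:
Trie nodes:
  0='ε' goto a→10 c→1 d→5
  1='c' goto a→2
  2='ca' goto a→3
  3='caa' goto d→4
  4='caad' goto ·  [P0 ends]
  5='d' goto a→6
  6='da' goto e→7
  7='dae' goto e→8
  8='daee' goto a→9
  9='daeea' goto ·  [P1 ends]
  10='a' goto a→11
  11='aa' goto d→12
  12='aad' goto ·  [P2 ends]

BFS fail/out derivation:
  n1('c'): parent n0 fail=0; on 'c' 0 → fail=0;  out ∅∪∅=∅
  n5('d'): parent n0 fail=0; on 'd' 0 → fail=0;  out ∅∪∅=∅
  n10('a'): parent n0 fail=0; on 'a' 0 → fail=0;  out ∅∪∅=∅
  n2('ca'): parent n1 fail=0; on 'a' 0 → fail=10;  out ∅∪∅=∅
  n6('da'): parent n5 fail=0; on 'a' 0 → fail=10;  out ∅∪∅=∅
  n11('aa'): parent n10 fail=0; on 'a' 0 → fail=10;  out ∅∪∅=∅
  n3('caa'): parent n2 fail=10; on 'a' 10 → fail=11;  out ∅∪∅=∅
  n7('dae'): parent n6 fail=10; on 'e' 10→0 → fail=0;  out ∅∪∅=∅
  n12('aad'): parent n11 fail=10; on 'd' 10→0 → fail=5;  out {2}∪∅={2}
  n4('caad'): parent n3 fail=11; on 'd' 11 → fail=12;  out {0}∪{2}={0,2}
  n8('daee'): parent n7 fail=0; on 'e' 0 → fail=0;  out ∅∪∅=∅
  n9('daeea'): parent n8 fail=0; on 'a' 0 → fail=10;  out {1}∪∅={1}

Text stream:
[0] read 'c'  n0⇒n1
[1] read 'a'  n1⇒n2
[2] read 'a'  n2⇒n3
[3] read 'b'  n3⇒n0 (via fail)
[4] read 'e'  n0⇒n0
[5] read 'b'  n0⇒n0
[6] read 'a'  n0⇒n10
[7] read 'a'  n10⇒n11
[8] read 'd'  n11⇒n12  ** P2@[6:8]
[9] read 'c'  n12⇒n1 (via fail)
[10] read 'a'  n1⇒n2
[11] read 'a'  n2⇒n3
[12] read 'd'  n3⇒n4  ** P0@[9:12],P2@[10:12]
[13] read 'b'  n4⇒n0 (via fail)
[14] read 'b'  n0⇒n0
[15] read 'c'  n0⇒n1
[16] read 'a'  n1⇒n2
[17] read 'a'  n2⇒n3
[18] read 'd'  n3⇒n4  ** P0@[15:18],P2@[16:18]
[19] read 'c'  n4⇒n1 (via fail)
[20] read 'd'  n1⇒n5 (via fail)
[21] read 'a'  n5⇒n6
[22] read 'd'  n6⇒n5 (via fail)
[23] read 'd'  n5⇒n5 (via fail)
[24] read 'a'  n5⇒n6
[25] read 'e'  n6⇒n7
[26] read 'e'  n7⇒n8
[27] read 'a'  n8⇒n9  ** P1@[23:27]
[28] read 'd'  n9⇒n5 (via fail)

All matches (sorted): [[8,2],[12,0],[12,2],[18,0],[18,2],[27,1]]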